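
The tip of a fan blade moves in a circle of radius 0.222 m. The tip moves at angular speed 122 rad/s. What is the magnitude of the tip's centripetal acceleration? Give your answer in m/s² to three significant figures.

v = ωr = 122 × 0.222 = 27.08 m/s.
a_c = v²/r = (27.08)²/0.222 = 733.5/0.222 = 3304 m/s².

3300 m/s²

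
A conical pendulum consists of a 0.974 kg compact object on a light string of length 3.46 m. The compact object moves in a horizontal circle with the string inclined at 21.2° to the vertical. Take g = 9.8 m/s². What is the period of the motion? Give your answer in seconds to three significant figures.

r = L sinθ = 1.251 m. From T sinθ = mω²r and T cosθ = mg: tanθ = ω²r/g, so ω² = g tanθ / r = g/(L cosθ).
ω = √(g/(L cosθ)) = √(9.8/(3.46 × 0.9323)) = √3.038 = 1.743 rad/s.
Period = 2π/ω = 3.605 s.

3.60 s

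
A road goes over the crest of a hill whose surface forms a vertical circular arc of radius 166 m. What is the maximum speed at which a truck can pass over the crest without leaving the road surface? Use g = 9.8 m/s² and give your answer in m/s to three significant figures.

At the crest the centre of the circle is below the truck, so the net downward (centripetal) force is mg − N = mv²/r.
The truck leaves the road when N → 0, giving v_max = √(g r) = √(9.8 × 166) = 40.33 m/s.

40.3 m/s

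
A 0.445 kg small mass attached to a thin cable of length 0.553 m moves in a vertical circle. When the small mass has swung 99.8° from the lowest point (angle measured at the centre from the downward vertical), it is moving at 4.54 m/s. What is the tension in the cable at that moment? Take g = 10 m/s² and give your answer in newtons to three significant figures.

15.8 N

Take the radial direction toward the centre of the circle as positive. The component of the weight along the string toward the centre is −mg cos φ (φ measured from the bottom), so Newton's second law along the string gives T − mg cos φ = m v²/r.
cos 99.8° = -0.1702, so T = m(v²/r + g cos φ) = 0.445 × ((4.54)²/0.553 + 10.0 × -0.1702) = 0.445 × (37.27 + (-1.702)) = 0.445 × 35.57 = 15.83 N.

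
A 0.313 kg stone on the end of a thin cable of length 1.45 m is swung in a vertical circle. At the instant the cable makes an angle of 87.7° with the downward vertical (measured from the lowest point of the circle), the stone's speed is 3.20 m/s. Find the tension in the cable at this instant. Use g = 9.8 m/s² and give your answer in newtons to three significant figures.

2.33 N

Take the radial direction toward the centre of the circle as positive. The component of the weight along the string toward the centre is −mg cos φ (φ measured from the bottom), so Newton's second law along the string gives T − mg cos φ = m v²/r.
cos 87.7° = 0.04013, so T = m(v²/r + g cos φ) = 0.313 × ((3.20)²/1.45 + 9.8 × 0.04013) = 0.313 × (7.062 + (0.3933)) = 0.313 × 7.455 = 2.334 N.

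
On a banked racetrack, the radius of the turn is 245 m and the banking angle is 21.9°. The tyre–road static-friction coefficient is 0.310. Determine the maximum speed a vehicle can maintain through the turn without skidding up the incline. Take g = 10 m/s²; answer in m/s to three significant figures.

At the maximum speed, friction acts down the slope at its limiting value f = μN. Radially (horizontal, toward centre): N sinθ + μN cosθ = mv²/r. Vertically: N cosθ − μN sinθ = mg.
Dividing: v² = r g (sinθ + μcosθ)/(cosθ − μsinθ).
sinθ + μcosθ = 0.3730 + 0.310×0.9278 = 0.6606; cosθ − μsinθ = 0.9278 − 0.310×0.3730 = 0.8122.
v² = 245 × 10.0 × 0.6606/0.8122 = 1993 m²/s², so v = 44.64 m/s.

44.6 m/s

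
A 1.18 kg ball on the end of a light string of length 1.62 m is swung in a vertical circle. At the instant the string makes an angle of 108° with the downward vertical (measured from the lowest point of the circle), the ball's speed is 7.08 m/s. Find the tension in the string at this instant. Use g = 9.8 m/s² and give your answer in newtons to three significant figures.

32.9 N

Take the radial direction toward the centre of the circle as positive. The component of the weight along the string toward the centre is −mg cos φ (φ measured from the bottom), so Newton's second law along the string gives T − mg cos φ = m v²/r.
cos 108° = -0.3090, so T = m(v²/r + g cos φ) = 1.18 × ((7.08)²/1.62 + 9.8 × -0.3090) = 1.18 × (30.94 + (-3.028)) = 1.18 × 27.91 = 32.94 N.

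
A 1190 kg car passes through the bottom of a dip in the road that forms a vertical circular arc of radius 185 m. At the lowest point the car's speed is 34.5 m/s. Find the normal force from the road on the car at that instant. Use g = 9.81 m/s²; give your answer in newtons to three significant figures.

At the lowest point, N points up (toward the centre) and the weight mg points down (away from the centre), so the net inward force is N − mg = mv²/r.
N = m(v²/r + g) = 1190 × ((34.5)²/185 + 9.81) = 1190 × (6.434 + 9.81) = 1190 × 16.24 = 19330 N.

19300 N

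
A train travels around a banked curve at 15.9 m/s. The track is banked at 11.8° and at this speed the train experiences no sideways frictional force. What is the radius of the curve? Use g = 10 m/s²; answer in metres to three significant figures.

Frictionless banking: tanθ = v²/(rg), so r = v²/(g tanθ).
r = (15.9)²/(10.0 × tan 11.8°) = 252.8/(10.0 × 0.2089) = 252.8/2.089 = 121.0 m.

121 m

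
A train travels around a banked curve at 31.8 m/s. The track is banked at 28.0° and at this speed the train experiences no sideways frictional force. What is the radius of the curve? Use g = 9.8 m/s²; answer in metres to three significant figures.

Frictionless banking: tanθ = v²/(rg), so r = v²/(g tanθ).
r = (31.8)²/(9.8 × tan 28.0°) = 1011/(9.8 × 0.5317) = 1011/5.211 = 194.1 m.

194 m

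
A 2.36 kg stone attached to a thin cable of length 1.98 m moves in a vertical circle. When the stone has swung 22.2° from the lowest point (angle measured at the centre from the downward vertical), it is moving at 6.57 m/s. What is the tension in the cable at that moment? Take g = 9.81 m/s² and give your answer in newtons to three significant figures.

72.9 N

Take the radial direction toward the centre of the circle as positive. The component of the weight along the string toward the centre is −mg cos φ (φ measured from the bottom), so Newton's second law along the string gives T − mg cos φ = m v²/r.
cos 22.2° = 0.9259, so T = m(v²/r + g cos φ) = 2.36 × ((6.57)²/1.98 + 9.81 × 0.9259) = 2.36 × (21.80 + (9.083)) = 2.36 × 30.88 = 72.88 N.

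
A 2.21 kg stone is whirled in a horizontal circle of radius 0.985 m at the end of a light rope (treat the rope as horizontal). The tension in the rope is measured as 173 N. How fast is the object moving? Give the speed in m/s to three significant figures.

T = m v²/r ⇒ v = √(T r / m) = √(173 × 0.985 / 2.21) = √77.11 = 8.781 m/s.

8.78 m/s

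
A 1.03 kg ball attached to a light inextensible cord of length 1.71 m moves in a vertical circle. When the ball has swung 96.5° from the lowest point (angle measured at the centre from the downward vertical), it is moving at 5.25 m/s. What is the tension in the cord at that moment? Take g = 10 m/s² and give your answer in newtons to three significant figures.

15.4 N

Take the radial direction toward the centre of the circle as positive. The component of the weight along the string toward the centre is −mg cos φ (φ measured from the bottom), so Newton's second law along the string gives T − mg cos φ = m v²/r.
cos 96.5° = -0.1132, so T = m(v²/r + g cos φ) = 1.03 × ((5.25)²/1.71 + 10.0 × -0.1132) = 1.03 × (16.12 + (-1.132)) = 1.03 × 14.99 = 15.44 N.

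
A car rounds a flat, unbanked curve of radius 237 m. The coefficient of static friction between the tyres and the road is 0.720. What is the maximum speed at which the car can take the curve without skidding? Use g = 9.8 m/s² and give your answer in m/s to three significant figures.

Friction provides the centripetal force on a flat curve. At maximum speed it is at its limiting value: μ_s m g = m v²/r.
Mass cancels: v_max = √(μ_s g r) = √(0.720 × 9.8 × 237) = √1672 = 40.89 m/s.

40.9 m/s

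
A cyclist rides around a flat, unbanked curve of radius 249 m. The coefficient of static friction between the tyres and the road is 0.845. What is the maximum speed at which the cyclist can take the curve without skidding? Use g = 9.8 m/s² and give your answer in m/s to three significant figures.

The only inward force on a level bend is static friction, so at the limit f_s = μ_s N = μ_s m g = m v²/r.
Mass cancels: v_max = √(μ_s g r) = √(0.845 × 9.8 × 249) = √2062 = 45.41 m/s.

45.4 m/s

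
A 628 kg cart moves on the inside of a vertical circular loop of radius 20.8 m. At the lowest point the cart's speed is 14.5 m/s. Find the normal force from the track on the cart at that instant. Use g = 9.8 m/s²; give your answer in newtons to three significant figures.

At the lowest point, N points up (toward the centre) and the weight mg points down (away from the centre), so the net inward force is N − mg = mv²/r.
N = m(v²/r + g) = 628 × ((14.5)²/20.8 + 9.8) = 628 × (10.11 + 9.8) = 628 × 19.91 = 12500 N.

12500 N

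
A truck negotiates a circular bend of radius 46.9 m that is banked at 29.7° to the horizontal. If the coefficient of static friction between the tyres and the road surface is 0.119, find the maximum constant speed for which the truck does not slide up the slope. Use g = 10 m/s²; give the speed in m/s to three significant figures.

At the maximum speed, friction acts down the slope at its limiting value f = μN. Radially (horizontal, toward centre): N sinθ + μN cosθ = mv²/r. Vertically: N cosθ − μN sinθ = mg.
Dividing: v² = r g (sinθ + μcosθ)/(cosθ − μsinθ).
sinθ + μcosθ = 0.4955 + 0.119×0.8686 = 0.5988; cosθ − μsinθ = 0.8686 − 0.119×0.4955 = 0.8097.
v² = 46.9 × 10.0 × 0.5988/0.8097 = 346.9 m²/s², so v = 18.62 m/s.

18.6 m/s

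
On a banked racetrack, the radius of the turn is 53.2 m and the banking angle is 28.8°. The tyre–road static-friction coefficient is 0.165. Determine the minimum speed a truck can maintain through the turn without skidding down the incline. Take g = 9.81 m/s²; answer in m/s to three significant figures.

At the minimum speed, friction acts up the slope at its limiting value f = μN. Radially (horizontal, toward centre): N sinθ − μN cosθ = mv²/r. Vertically: N cosθ + μN sinθ = mg.
Dividing: v² = r g (sinθ − μcosθ)/(cosθ + μsinθ).
sinθ − μcosθ = 0.4818 − 0.165×0.8763 = 0.3372; cosθ + μsinθ = 0.8763 + 0.165×0.4818 = 0.9558.
v² = 53.2 × 9.81 × 0.3372/0.9558 = 184.1 m²/s², so v = 13.57 m/s.

13.6 m/s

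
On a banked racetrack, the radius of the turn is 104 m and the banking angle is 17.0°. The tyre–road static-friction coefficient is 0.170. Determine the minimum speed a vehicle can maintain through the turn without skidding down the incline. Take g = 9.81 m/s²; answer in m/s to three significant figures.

11.5 m/s

At the minimum speed, friction acts up the slope at its limiting value f = μN. Radially (horizontal, toward centre): N sinθ − μN cosθ = mv²/r. Vertically: N cosθ + μN sinθ = mg.
Dividing: v² = r g (sinθ − μcosθ)/(cosθ + μsinθ).
sinθ − μcosθ = 0.2924 − 0.170×0.9563 = 0.1298; cosθ + μsinθ = 0.9563 + 0.170×0.2924 = 1.006.
v² = 104 × 9.81 × 0.1298/1.006 = 131.6 m²/s², so v = 11.47 m/s.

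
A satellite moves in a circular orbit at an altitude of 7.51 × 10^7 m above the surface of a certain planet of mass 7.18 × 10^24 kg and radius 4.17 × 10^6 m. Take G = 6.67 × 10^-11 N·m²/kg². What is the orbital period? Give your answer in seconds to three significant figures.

r = R + h = 4.17 × 10^6 + 7.51 × 10^7 = 7.927 × 10^7 m. Gravity provides the centripetal force: G M m / r² = m v² / r ⇒ v = √(GM/r) = 2458 m/s.
T = 2πr/v = 2π × 7.927 × 10^7 / 2458 = 202600 s.

203000 s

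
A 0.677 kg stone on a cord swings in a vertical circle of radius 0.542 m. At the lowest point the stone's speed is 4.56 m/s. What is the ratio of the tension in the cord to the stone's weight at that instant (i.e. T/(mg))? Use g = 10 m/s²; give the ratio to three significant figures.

At the bottom, T − mg = mv²/r, so T = m(v²/r + g) and T/(mg) = v²/(rg) + 1 = (4.56)²/(0.542 × 10.0) + 1 = 3.836 + 1 = 4.836.

4.84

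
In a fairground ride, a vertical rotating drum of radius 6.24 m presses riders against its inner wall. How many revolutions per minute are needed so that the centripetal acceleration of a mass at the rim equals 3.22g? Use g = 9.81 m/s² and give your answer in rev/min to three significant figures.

21.5 rev/min

Require ω²r = 3.22g, so ω = √(3.22 × 9.81/6.24) = 2.250 rad/s.
In rev/min: ω × 60/(2π) = 2.250 × 60/(2π) = 21.49 rev/min.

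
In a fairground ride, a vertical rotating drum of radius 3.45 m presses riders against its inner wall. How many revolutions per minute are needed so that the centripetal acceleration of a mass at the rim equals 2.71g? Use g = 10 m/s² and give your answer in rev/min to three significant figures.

Require ω²r = 2.71g, so ω = √(2.71 × 10.0/3.45) = 2.803 rad/s.
In rev/min: ω × 60/(2π) = 2.803 × 60/(2π) = 26.76 rev/min.

26.8 rev/min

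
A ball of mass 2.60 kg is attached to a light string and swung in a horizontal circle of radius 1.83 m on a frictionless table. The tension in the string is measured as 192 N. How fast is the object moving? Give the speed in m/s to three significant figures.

11.6 m/s

T = m v²/r ⇒ v = √(T r / m) = √(192 × 1.83 / 2.60) = √135.1 = 11.62 m/s.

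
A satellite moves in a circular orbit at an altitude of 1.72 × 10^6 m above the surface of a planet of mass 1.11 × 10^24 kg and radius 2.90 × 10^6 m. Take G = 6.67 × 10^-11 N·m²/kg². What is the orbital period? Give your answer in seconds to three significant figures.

r = R + h = 2.90 × 10^6 + 1.72 × 10^6 = 4.620 × 10^6 m. Gravity provides the centripetal force: G M m / r² = m v² / r ⇒ v = √(GM/r) = 4003 m/s.
T = 2πr/v = 2π × 4.620 × 10^6 / 4003 = 7251 s.

7250 s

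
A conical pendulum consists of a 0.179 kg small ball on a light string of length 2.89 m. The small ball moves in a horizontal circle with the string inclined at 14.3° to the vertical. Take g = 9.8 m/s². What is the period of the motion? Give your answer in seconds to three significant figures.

r = L sinθ = 0.7138 m. From T sinθ = mω²r and T cosθ = mg: tanθ = ω²r/g, so ω² = g tanθ / r = g/(L cosθ).
ω = √(g/(L cosθ)) = √(9.8/(2.89 × 0.9690)) = √3.499 = 1.871 rad/s.
Period = 2π/ω = 3.359 s.

3.36 s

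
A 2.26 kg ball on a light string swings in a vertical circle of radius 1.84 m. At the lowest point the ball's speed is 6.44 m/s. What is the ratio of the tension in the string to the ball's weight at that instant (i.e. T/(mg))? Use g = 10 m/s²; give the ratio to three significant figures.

3.25

At the bottom, T − mg = mv²/r, so T = m(v²/r + g) and T/(mg) = v²/(rg) + 1 = (6.44)²/(1.84 × 10.0) + 1 = 2.254 + 1 = 3.254.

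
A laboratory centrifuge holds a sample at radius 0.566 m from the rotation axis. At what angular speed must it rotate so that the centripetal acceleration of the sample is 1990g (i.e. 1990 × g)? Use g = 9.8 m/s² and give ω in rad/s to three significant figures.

186 rad/s

Centripetal acceleration a_c = ω²r. Setting ω²r = 1990g:
ω = √(1990g / r) = √(1990 × 9.8 / 0.566) = √34460 = 185.6 rad/s.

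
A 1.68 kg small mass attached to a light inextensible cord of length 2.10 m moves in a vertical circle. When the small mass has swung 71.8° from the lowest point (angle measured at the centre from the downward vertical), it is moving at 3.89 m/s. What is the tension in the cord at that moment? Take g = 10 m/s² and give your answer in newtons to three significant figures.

Take the radial direction toward the centre of the circle as positive. The component of the weight along the string toward the centre is −mg cos φ (φ measured from the bottom), so Newton's second law along the string gives T − mg cos φ = m v²/r.
cos 71.8° = 0.3123, so T = m(v²/r + g cos φ) = 1.68 × ((3.89)²/2.10 + 10.0 × 0.3123) = 1.68 × (7.206 + (3.123)) = 1.68 × 10.33 = 17.35 N.

17.4 N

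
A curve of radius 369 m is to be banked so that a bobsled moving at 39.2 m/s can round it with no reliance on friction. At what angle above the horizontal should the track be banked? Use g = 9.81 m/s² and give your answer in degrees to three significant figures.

With no friction, the horizontal component of the normal force provides the centripetal force: N sinθ = mv²/r, while N cosθ = mg vertically.
Dividing: tanθ = v²/(r g) = (39.2)²/(369 × 9.81) = 1537/3620 = 0.4245.
θ = arctan(0.4245) = 23.00°.

23.0°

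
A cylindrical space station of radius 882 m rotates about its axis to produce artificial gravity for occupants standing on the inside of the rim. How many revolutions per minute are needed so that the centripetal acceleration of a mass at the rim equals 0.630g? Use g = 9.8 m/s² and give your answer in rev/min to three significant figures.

0.799 rev/min

Require ω²r = 0.630g, so ω = √(0.630 × 9.8/882) = 0.08367 rad/s.
In rev/min: ω × 60/(2π) = 0.08367 × 60/(2π) = 0.7990 rev/min.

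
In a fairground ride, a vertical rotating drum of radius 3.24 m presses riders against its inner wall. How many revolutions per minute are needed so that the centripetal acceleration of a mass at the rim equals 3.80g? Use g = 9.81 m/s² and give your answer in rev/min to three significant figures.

Require ω²r = 3.80g, so ω = √(3.80 × 9.81/3.24) = 3.392 rad/s.
In rev/min: ω × 60/(2π) = 3.392 × 60/(2π) = 32.39 rev/min.

32.4 rev/min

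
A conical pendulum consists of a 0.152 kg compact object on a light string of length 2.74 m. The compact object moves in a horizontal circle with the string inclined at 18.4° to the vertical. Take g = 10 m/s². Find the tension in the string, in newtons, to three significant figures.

Vertically the bob has no acceleration, so T cosθ = mg.
T = mg/cosθ = 0.152 × 10.0 / cos 18.4° = 1.520/0.9489 = 1.602 N.

1.60 N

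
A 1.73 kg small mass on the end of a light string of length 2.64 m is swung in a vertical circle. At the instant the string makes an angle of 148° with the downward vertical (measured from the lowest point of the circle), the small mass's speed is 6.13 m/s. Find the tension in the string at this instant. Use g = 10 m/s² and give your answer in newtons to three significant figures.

9.95 N

Take the radial direction toward the centre of the circle as positive. The component of the weight along the string toward the centre is −mg cos φ (φ measured from the bottom), so Newton's second law along the string gives T − mg cos φ = m v²/r.
cos 148° = -0.8480, so T = m(v²/r + g cos φ) = 1.73 × ((6.13)²/2.64 + 10.0 × -0.8480) = 1.73 × (14.23 + (-8.480)) = 1.73 × 5.753 = 9.953 N.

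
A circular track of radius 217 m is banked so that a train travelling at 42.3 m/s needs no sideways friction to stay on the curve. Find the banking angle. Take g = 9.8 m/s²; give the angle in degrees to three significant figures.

40.1°

For a frictionless banked turn: horizontally N sinθ = mv²/r and vertically N cosθ = mg.
Dividing: tanθ = v²/(r g) = (42.3)²/(217 × 9.8) = 1789/2127 = 0.8414.
θ = arctan(0.8414) = 40.08°.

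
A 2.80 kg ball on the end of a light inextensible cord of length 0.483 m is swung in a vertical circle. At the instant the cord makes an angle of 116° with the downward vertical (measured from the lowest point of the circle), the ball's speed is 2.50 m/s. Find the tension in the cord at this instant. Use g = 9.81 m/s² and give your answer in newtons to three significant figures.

Take the radial direction toward the centre of the circle as positive. The component of the weight along the string toward the centre is −mg cos φ (φ measured from the bottom), so Newton's second law along the string gives T − mg cos φ = m v²/r.
cos 116° = -0.4384, so T = m(v²/r + g cos φ) = 2.80 × ((2.50)²/0.483 + 9.81 × -0.4384) = 2.80 × (12.94 + (-4.300)) = 2.80 × 8.640 = 24.19 N.

24.2 N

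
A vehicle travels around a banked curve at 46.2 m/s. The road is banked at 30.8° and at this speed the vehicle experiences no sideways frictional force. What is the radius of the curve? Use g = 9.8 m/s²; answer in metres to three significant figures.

Frictionless banking: tanθ = v²/(rg), so r = v²/(g tanθ).
r = (46.2)²/(9.8 × tan 30.8°) = 2134/(9.8 × 0.5961) = 2134/5.842 = 365.4 m.

365 m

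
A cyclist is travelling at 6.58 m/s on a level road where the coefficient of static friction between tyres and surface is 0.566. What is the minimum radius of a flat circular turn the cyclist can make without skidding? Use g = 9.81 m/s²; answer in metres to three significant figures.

7.80 m

At the limit, μ_s m g = m v²/r, so r_min = v²/(μ_s g) = (6.58)²/(0.566 × 9.81) = 43.30/5.552 = 7.798 m.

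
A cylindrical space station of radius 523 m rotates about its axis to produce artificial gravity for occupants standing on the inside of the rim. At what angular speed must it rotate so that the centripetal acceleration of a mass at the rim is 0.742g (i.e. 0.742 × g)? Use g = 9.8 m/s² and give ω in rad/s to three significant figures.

Centripetal acceleration a_c = ω²r. Setting ω²r = 0.742g:
ω = √(0.742g / r) = √(0.742 × 9.8 / 523) = √0.01390 = 0.1179 rad/s.

0.118 rad/s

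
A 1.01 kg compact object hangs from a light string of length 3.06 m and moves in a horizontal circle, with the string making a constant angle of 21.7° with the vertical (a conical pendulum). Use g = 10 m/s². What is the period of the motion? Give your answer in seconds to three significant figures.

r = L sinθ = 1.131 m. From T sinθ = mω²r and T cosθ = mg: tanθ = ω²r/g, so ω² = g tanθ / r = g/(L cosθ).
ω = √(g/(L cosθ)) = √(10.0/(3.06 × 0.9291)) = √3.517 = 1.875 rad/s.
Period = 2π/ω = 3.350 s.

3.35 s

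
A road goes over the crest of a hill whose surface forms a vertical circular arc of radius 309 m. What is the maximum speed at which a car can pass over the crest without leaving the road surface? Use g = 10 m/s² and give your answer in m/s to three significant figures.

55.6 m/s

At the crest the centre of the circle is below the car, so the net downward (centripetal) force is mg − N = mv²/r.
The car leaves the road when N → 0, giving v_max = √(g r) = √(10.0 × 309) = 55.59 m/s.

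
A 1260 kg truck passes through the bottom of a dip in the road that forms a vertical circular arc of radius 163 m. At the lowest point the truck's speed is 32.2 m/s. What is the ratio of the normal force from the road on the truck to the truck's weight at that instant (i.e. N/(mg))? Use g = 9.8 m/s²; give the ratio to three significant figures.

1.65

At the bottom, N − mg = mv²/r, so N = m(v²/r + g) and N/(mg) = v²/(rg) + 1 = (32.2)²/(163 × 9.8) + 1 = 0.6491 + 1 = 1.649.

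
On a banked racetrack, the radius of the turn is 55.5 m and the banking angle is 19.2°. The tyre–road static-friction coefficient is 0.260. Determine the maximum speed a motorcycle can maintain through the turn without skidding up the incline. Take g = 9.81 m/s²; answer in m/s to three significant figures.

At the maximum speed, friction acts down the slope at its limiting value f = μN. Radially (horizontal, toward centre): N sinθ + μN cosθ = mv²/r. Vertically: N cosθ − μN sinθ = mg.
Dividing: v² = r g (sinθ + μcosθ)/(cosθ − μsinθ).
sinθ + μcosθ = 0.3289 + 0.260×0.9444 = 0.5744; cosθ − μsinθ = 0.9444 − 0.260×0.3289 = 0.8589.
v² = 55.5 × 9.81 × 0.5744/0.8589 = 364.1 m²/s², so v = 19.08 m/s.

19.1 m/s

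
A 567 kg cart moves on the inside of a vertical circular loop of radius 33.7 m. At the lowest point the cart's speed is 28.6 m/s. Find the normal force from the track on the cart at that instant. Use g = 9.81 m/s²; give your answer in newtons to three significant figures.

At the lowest point, N points up (toward the centre) and the weight mg points down (away from the centre), so the net inward force is N − mg = mv²/r.
N = m(v²/r + g) = 567 × ((28.6)²/33.7 + 9.81) = 567 × (24.27 + 9.81) = 567 × 34.08 = 19320 N.

19300 N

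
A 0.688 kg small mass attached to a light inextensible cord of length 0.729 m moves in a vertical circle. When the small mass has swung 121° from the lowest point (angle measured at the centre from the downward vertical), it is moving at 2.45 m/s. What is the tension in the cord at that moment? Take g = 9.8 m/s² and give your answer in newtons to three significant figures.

2.19 N

Take the radial direction toward the centre of the circle as positive. The component of the weight along the string toward the centre is −mg cos φ (φ measured from the bottom), so Newton's second law along the string gives T − mg cos φ = m v²/r.
cos 121° = -0.5150, so T = m(v²/r + g cos φ) = 0.688 × ((2.45)²/0.729 + 9.8 × -0.5150) = 0.688 × (8.234 + (-5.047)) = 0.688 × 3.187 = 2.192 N.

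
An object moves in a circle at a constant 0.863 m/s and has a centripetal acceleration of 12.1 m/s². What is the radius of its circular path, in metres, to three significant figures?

a_c = v²/r ⇒ r = v²/a_c = (0.863)²/12.1 = 0.7448/12.1 = 0.06155 m.

0.0616 m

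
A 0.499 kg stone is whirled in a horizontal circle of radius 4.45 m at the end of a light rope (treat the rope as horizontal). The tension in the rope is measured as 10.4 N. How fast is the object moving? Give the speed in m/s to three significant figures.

T = m v²/r ⇒ v = √(T r / m) = √(10.4 × 4.45 / 0.499) = √92.75 = 9.630 m/s.

9.63 m/s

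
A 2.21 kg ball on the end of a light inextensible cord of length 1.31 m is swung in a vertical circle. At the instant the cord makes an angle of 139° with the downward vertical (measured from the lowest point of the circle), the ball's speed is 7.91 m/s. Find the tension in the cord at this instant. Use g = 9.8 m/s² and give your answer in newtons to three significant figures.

89.2 N

Take the radial direction toward the centre of the circle as positive. The component of the weight along the string toward the centre is −mg cos φ (φ measured from the bottom), so Newton's second law along the string gives T − mg cos φ = m v²/r.
cos 139° = -0.7547, so T = m(v²/r + g cos φ) = 2.21 × ((7.91)²/1.31 + 9.8 × -0.7547) = 2.21 × (47.76 + (-7.396)) = 2.21 × 40.37 = 89.21 N.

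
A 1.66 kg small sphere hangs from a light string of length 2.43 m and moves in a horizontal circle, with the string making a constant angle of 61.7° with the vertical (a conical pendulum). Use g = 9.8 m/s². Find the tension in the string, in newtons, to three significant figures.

Vertically the bob has no acceleration, so T cosθ = mg.
T = mg/cosθ = 1.66 × 9.8 / cos 61.7° = 16.27/0.4741 = 34.31 N.

34.3 N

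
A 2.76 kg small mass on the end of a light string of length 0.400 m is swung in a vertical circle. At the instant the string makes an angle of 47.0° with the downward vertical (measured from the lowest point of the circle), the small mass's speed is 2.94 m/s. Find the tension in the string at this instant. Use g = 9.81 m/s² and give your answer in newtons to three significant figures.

Take the radial direction toward the centre of the circle as positive. The component of the weight along the string toward the centre is −mg cos φ (φ measured from the bottom), so Newton's second law along the string gives T − mg cos φ = m v²/r.
cos 47.0° = 0.6820, so T = m(v²/r + g cos φ) = 2.76 × ((2.94)²/0.400 + 9.81 × 0.6820) = 2.76 × (21.61 + (6.690)) = 2.76 × 28.30 = 78.11 N.

78.1 N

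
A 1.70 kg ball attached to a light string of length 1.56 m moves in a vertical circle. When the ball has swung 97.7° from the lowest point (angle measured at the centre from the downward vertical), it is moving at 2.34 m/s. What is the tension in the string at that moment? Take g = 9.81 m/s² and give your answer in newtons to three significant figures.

Take the radial direction toward the centre of the circle as positive. The component of the weight along the string toward the centre is −mg cos φ (φ measured from the bottom), so Newton's second law along the string gives T − mg cos φ = m v²/r.
cos 97.7° = -0.1340, so T = m(v²/r + g cos φ) = 1.70 × ((2.34)²/1.56 + 9.81 × -0.1340) = 1.70 × (3.510 + (-1.314)) = 1.70 × 2.196 = 3.733 N.

3.73 N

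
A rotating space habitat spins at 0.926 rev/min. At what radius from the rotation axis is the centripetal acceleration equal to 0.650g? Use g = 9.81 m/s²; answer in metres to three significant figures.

678 m

ω = 0.926 rev/min × 2π/60 = 0.09697 rad/s.
a_c = ω²r = 0.650g ⇒ r = 0.650 × 9.81 / (0.09697)² = 6.377/0.009403 = 678.1 m.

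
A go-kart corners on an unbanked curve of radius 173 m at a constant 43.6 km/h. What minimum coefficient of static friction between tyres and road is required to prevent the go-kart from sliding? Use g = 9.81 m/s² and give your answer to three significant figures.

0.0864

v = 43.6/3.6 = 12.11 m/s.
Friction provides the centripetal force: μ_s m g = m v²/r, so μ_s = v²/(g r) = (12.11)²/(9.81 × 173) = 146.7/1697 = 0.08643.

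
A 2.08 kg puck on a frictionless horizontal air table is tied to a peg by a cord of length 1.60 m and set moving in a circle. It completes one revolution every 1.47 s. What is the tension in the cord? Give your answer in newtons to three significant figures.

v = 2πr/T = 2π × 1.60/1.47 = 6.839 m/s.
The tension is the only horizontal force, so it supplies the full centripetal force: T = m v²/r = 2.08 × (6.839)²/1.60 = 2.08 × 46.77/1.60 = 60.80 N.

60.8 N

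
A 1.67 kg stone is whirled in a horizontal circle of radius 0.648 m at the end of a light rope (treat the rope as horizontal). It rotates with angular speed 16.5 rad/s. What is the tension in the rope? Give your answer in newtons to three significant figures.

295 N

v = ωr = 16.5 × 0.648 = 10.69 m/s.
The tension is the only horizontal force, so it supplies the full centripetal force: T = m v²/r = 1.67 × (10.69)²/0.648 = 1.67 × 114.3/0.648 = 294.6 N.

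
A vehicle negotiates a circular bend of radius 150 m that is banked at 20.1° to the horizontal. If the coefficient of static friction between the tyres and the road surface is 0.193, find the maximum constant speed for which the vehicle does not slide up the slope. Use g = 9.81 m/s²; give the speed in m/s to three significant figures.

29.7 m/s

At the maximum speed, friction acts down the slope at its limiting value f = μN. Radially (horizontal, toward centre): N sinθ + μN cosθ = mv²/r. Vertically: N cosθ − μN sinθ = mg.
Dividing: v² = r g (sinθ + μcosθ)/(cosθ − μsinθ).
sinθ + μcosθ = 0.3437 + 0.193×0.9391 = 0.5249; cosθ − μsinθ = 0.9391 − 0.193×0.3437 = 0.8728.
v² = 150 × 9.81 × 0.5249/0.8728 = 885.0 m²/s², so v = 29.75 m/s.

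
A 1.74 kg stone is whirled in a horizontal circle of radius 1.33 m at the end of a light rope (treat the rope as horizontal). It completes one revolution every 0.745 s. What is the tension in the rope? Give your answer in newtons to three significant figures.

v = 2πr/T = 2π × 1.33/0.745 = 11.22 m/s.
The tension is the only horizontal force, so it supplies the full centripetal force: T = m v²/r = 1.74 × (11.22)²/1.33 = 1.74 × 125.8/1.33 = 164.6 N.

165 N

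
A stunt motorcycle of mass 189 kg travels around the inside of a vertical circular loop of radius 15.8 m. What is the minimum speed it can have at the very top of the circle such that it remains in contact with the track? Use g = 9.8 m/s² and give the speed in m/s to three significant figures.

12.4 m/s

At the highest point the centre is directly below, so both the weight and N act inward: N + mg = mv²/r.
At minimum speed N → 0, so mg = mv_min²/r ⇒ v_min = √(g r) = √(9.8 × 15.8) = 12.44 m/s.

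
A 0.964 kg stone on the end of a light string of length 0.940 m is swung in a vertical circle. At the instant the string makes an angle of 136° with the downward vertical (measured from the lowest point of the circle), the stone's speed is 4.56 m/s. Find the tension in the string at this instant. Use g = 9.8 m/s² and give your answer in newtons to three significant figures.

14.5 N

Take the radial direction toward the centre of the circle as positive. The component of the weight along the string toward the centre is −mg cos φ (φ measured from the bottom), so Newton's second law along the string gives T − mg cos φ = m v²/r.
cos 136° = -0.7193, so T = m(v²/r + g cos φ) = 0.964 × ((4.56)²/0.940 + 9.8 × -0.7193) = 0.964 × (22.12 + (-7.050)) = 0.964 × 15.07 = 14.53 N.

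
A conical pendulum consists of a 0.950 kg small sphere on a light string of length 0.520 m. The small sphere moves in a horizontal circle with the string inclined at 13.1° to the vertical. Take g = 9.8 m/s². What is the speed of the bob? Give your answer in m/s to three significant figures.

The radius of the circle is r = L sinθ = 0.520 × sin 13.1° = 0.1179 m.
Horizontally T sinθ = mv²/r and vertically T cosθ = mg, so tanθ = v²/(rg).
v = √(r g tanθ) = √(0.1179 × 9.8 × 0.2327) = √0.2688 = 0.5184 m/s.

0.518 m/s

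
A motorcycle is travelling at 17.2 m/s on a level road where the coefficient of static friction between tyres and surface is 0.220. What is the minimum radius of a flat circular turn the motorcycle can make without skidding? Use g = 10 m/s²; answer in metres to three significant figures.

At the limit, μ_s m g = m v²/r, so r_min = v²/(μ_s g) = (17.2)²/(0.220 × 10.0) = 295.8/2.200 = 134.5 m.

134 m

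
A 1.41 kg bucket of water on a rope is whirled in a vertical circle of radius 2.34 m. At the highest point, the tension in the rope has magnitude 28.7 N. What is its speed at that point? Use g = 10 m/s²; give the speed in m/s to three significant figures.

8.43 m/s

At the top, T + mg = mv²/r, so v = √(r(T/m + g)) = √(2.34 × (28.7/1.41 + 10.0)) = √(2.34 × 30.35) = √71.03 = 8.428 m/s.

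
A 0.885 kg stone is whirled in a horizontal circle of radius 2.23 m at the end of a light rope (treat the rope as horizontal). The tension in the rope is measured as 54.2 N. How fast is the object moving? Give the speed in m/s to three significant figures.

T = m v²/r ⇒ v = √(T r / m) = √(54.2 × 2.23 / 0.885) = √136.6 = 11.69 m/s.

11.7 m/s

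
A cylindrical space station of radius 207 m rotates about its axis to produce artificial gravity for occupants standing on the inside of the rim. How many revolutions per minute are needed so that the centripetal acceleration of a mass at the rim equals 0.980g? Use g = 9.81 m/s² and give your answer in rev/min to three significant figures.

Require ω²r = 0.980g, so ω = √(0.980 × 9.81/207) = 0.2155 rad/s.
In rev/min: ω × 60/(2π) = 0.2155 × 60/(2π) = 2.058 rev/min.

2.06 rev/min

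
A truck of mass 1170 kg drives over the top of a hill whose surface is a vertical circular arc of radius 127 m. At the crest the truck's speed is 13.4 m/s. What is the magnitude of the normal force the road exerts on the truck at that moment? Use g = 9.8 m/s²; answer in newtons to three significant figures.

9810 N

At the crest the centripetal acceleration points downward (toward the centre of the arc), so mg − N = mv²/r.
N = m(g − v²/r) = 1170 × (9.8 − (13.4)²/127) = 1170 × (9.8 − 1.414) = 1170 × 8.386 = 9812 N.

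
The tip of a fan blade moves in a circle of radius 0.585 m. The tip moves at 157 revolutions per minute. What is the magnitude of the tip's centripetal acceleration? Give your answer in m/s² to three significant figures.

ω = 157 rev/min × 2π/60 = 16.44 rad/s, so v = ωr = 16.44 × 0.585 = 9.618 m/s.
a_c = v²/r = (9.618)²/0.585 = 92.51/0.585 = 158.1 m/s².

158 m/s²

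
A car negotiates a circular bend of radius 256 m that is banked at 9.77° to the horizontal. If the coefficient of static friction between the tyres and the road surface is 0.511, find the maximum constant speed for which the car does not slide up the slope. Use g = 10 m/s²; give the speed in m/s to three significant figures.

43.8 m/s

At the maximum speed, friction acts down the slope at its limiting value f = μN. Radially (horizontal, toward centre): N sinθ + μN cosθ = mv²/r. Vertically: N cosθ − μN sinθ = mg.
Dividing: v² = r g (sinθ + μcosθ)/(cosθ − μsinθ).
sinθ + μcosθ = 0.1697 + 0.511×0.9855 = 0.6733; cosθ − μsinθ = 0.9855 − 0.511×0.1697 = 0.8988.
v² = 256 × 10.0 × 0.6733/0.8988 = 1918 m²/s², so v = 43.79 m/s.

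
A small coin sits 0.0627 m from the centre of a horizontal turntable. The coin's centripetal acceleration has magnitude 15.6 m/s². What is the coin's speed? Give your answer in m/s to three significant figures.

0.989 m/s

a_c = v²/r ⇒ v = √(a_c · r) = √(15.6 × 0.0627) = √0.9781 = 0.9890 m/s.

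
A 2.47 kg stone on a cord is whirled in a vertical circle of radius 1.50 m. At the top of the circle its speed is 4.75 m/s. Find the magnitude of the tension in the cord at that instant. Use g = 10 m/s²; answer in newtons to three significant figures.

12.5 N

At the top, both T and the weight mg point inward (toward the centre), so T + mg = mv²/r.
T = m(v²/r − g) = 2.47 × ((4.75)²/1.50 − 10.0) = 2.47 × (15.04 − 10.0) = 2.47 × 5.042 = 12.45 N.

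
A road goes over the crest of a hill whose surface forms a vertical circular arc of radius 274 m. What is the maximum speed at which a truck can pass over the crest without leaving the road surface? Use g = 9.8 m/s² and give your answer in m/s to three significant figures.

At the crest the centre of the circle is below the truck, so the net downward (centripetal) force is mg − N = mv²/r.
The truck leaves the road when N → 0, giving v_max = √(g r) = √(9.8 × 274) = 51.82 m/s.

51.8 m/s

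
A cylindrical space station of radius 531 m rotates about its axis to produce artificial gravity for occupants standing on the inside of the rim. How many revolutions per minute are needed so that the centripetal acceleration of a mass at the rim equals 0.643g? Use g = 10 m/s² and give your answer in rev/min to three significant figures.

Require ω²r = 0.643g, so ω = √(0.643 × 10.0/531) = 0.1100 rad/s.
In rev/min: ω × 60/(2π) = 0.1100 × 60/(2π) = 1.051 rev/min.

1.05 rev/min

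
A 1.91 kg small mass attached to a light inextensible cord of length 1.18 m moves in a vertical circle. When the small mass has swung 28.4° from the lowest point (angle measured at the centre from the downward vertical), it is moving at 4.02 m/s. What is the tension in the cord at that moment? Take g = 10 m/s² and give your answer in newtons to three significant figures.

43.0 N

Take the radial direction toward the centre of the circle as positive. The component of the weight along the string toward the centre is −mg cos φ (φ measured from the bottom), so Newton's second law along the string gives T − mg cos φ = m v²/r.
cos 28.4° = 0.8796, so T = m(v²/r + g cos φ) = 1.91 × ((4.02)²/1.18 + 10.0 × 0.8796) = 1.91 × (13.70 + (8.796)) = 1.91 × 22.49 = 42.96 N.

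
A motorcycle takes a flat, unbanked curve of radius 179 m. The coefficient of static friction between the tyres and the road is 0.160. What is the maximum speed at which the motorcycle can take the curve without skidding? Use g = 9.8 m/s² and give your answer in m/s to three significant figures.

Friction provides the centripetal force on a flat curve. At maximum speed it is at its limiting value: μ_s m g = m v²/r.
Mass cancels: v_max = √(μ_s g r) = √(0.160 × 9.8 × 179) = √280.7 = 16.75 m/s.

16.8 m/s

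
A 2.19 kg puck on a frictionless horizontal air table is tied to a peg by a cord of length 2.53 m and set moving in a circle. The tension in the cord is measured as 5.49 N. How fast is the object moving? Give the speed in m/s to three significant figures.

T = m v²/r ⇒ v = √(T r / m) = √(5.49 × 2.53 / 2.19) = √6.342 = 2.518 m/s.

2.52 m/s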